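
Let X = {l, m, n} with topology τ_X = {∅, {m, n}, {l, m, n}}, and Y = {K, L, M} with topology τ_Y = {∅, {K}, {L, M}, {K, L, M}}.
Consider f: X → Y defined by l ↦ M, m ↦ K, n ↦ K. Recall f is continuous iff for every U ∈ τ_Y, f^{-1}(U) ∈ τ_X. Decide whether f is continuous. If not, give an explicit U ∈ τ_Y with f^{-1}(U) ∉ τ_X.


f is NOT continuous.

Compute f^{-1}(U) for each U ∈ τ_Y:
  U = ∅: f^{-1}(U) = ∅ ∈ τ_X ✓.
  U = {K}: f^{-1}(U) = {m, n} ∈ τ_X ✓.
  U = {L, M}: f^{-1}(U) = {l} ∉ τ_X ✗.
  U = {K, L, M}: f^{-1}(U) = {l, m, n} ∈ τ_X ✓.
Found U = {L, M} with f^{-1}(U) = {l} not in τ_X. Therefore f is NOT continuous.


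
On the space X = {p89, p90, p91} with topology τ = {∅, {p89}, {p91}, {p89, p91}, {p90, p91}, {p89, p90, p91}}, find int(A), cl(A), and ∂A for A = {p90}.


int(A) = ∅, cl(A) = {p90}, ∂A = {p90}.

Closed sets in (X, τ) are complements of opens:
  closed(X, τ) = {∅, {p89}, {p90}, {p89, p90}, {p90, p91}, {p89, p90, p91}}.
int(A) = ⋃ {U ∈ τ : U ⊆ A}. Opens contained in A: ∅.
Taking the union of these: int(A) = ∅.
cl(A) = ⋂ {C closed : A ⊆ C}. Closed sets containing A: {p90}, {p89, p90}, {p90, p91}, {p89, p90, p91}.
Intersecting these: cl(A) = {p90}.
∂A = cl(A) ∖ int(A) = {p90} ∖ ∅ = {p90}.


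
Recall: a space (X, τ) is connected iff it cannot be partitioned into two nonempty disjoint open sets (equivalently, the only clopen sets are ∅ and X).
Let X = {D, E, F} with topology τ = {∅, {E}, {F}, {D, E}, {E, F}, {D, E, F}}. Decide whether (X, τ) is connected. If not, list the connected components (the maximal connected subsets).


(X, τ) is disconnected; components = [{F}, {D, E}].

Find clopen sets (U ∈ τ with X ∖ U ∈ τ):
  U = ∅, X ∖ U = {D, E, F} — both open, so U is clopen.
  U = {F}, X ∖ U = {D, E} — both open, so U is clopen.
  U = {D, E}, X ∖ U = {F} — both open, so U is clopen.
  U = {D, E, F}, X ∖ U = ∅ — both open, so U is clopen.
Nontrivial clopen(s) exist: e.g. {F}. So (X, τ) is disconnected.
Compute connected components by grouping points that agree on all clopens:
  component: {F}
  component: {D, E}


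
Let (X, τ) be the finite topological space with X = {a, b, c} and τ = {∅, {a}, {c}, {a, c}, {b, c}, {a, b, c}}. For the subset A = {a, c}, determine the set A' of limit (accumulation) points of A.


A' = {b}

For each x ∈ X, list the open sets U ∈ τ with x ∈ U, then check whether U ∩ (A ∖ {x}) ≠ ∅ for every such U.
  x = a: open {a} ∋ x has {a} ∩ (A ∖ {a}) = ∅, so x is NOT a limit point.
  x = b: opens ∋ x are {b, c}, {a, b, c}; each meets A ∖ {b}, so x IS a limit point.
  x = c: open {c} ∋ x has {c} ∩ (A ∖ {c}) = ∅, so x is NOT a limit point.
Collecting: A' = {b}.


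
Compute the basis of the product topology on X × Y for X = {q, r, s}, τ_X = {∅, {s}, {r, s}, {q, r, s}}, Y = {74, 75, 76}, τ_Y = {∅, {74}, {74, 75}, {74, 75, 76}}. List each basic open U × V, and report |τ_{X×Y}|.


Basis B = {∅ × ∅, {s} × {74}, {r, s} × {74}, {s} × {74, 75}, {q, r, s} × {74}, {s} × {74, 75, 76}, {r, s} × {74, 75}, {q, r, s} × {74, 75}, {r, s} × {74, 75, 76}, {q, r, s} × {74, 75, 76}}; |τ_{X×Y}| = 20.

Enumerate products U × V with U ∈ τ_X, V ∈ τ_Y (deduplicated):
  ∅ × ∅ = {} (∅)
  {s} × {74} = {(s,74)}
  {r, s} × {74} = {(r,74), (s,74)}
  {s} × {74, 75} = {(s,74), (s,75)}
  {q, r, s} × {74} = {(q,74), (r,74), (s,74)}
  {s} × {74, 75, 76} = {(s,74), (s,75), (s,76)}
  {r, s} × {74, 75} = {(r,74), (r,75), (s,74), (s,75)}
  {q, r, s} × {74, 75} = {(q,74), (q,75), (r,74), (r,75), (s,74), (s,75)}
  {r, s} × {74, 75, 76} = {(r,74), (r,75), (r,76), (s,74), (s,75), (s,76)}
  {q, r, s} × {74, 75, 76} = {(q,74), (q,75), (q,76), (r,74), (r,75), (r,76), (s,74), (s,75), (s,76)}
These 10 distinct sets form the basis B.
Close under arbitrary unions to get τ_{X×Y}; counting gives |τ_{X×Y}| = 20.


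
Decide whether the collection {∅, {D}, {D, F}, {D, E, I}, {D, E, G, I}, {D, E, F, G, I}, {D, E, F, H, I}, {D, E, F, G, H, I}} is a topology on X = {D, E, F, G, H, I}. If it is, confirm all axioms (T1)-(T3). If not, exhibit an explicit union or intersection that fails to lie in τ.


τ is NOT a topology on X.

Axiom (T1): ∅ ∈ τ? Yes; X ∈ τ? Yes.
Axiom (T2/T3): check pairwise unions and intersections of members of τ.
Counterexample for (T2): {D, F} ∪ {D, E, I} = {D, E, F, I} ∉ τ. Therefore τ is NOT a topology.


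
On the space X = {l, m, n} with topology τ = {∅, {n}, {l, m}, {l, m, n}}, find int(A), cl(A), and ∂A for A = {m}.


int(A) = ∅, cl(A) = {l, m}, ∂A = {l, m}.

Closed sets in (X, τ) are complements of opens:
  closed(X, τ) = {∅, {n}, {l, m}, {l, m, n}}.
int(A) = ⋃ {U ∈ τ : U ⊆ A}. Opens contained in A: ∅.
Taking the union of these: int(A) = ∅.
cl(A) = ⋂ {C closed : A ⊆ C}. Closed sets containing A: {l, m}, {l, m, n}.
Intersecting these: cl(A) = {l, m}.
∂A = cl(A) ∖ int(A) = {l, m} ∖ ∅ = {l, m}.


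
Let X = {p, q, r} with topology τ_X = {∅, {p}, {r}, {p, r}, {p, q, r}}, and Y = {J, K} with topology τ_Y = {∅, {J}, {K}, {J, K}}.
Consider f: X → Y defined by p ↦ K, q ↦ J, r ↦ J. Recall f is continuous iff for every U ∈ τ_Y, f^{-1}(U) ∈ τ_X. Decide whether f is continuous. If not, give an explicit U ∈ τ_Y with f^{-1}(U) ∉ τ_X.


f is NOT continuous.

Compute f^{-1}(U) for each U ∈ τ_Y:
  U = ∅: f^{-1}(U) = ∅ ∈ τ_X ✓.
  U = {J}: f^{-1}(U) = {q, r} ∉ τ_X ✗.
  U = {K}: f^{-1}(U) = {p} ∈ τ_X ✓.
  U = {J, K}: f^{-1}(U) = {p, q, r} ∈ τ_X ✓.
Found U = {J} with f^{-1}(U) = {q, r} not in τ_X. Therefore f is NOT continuous.


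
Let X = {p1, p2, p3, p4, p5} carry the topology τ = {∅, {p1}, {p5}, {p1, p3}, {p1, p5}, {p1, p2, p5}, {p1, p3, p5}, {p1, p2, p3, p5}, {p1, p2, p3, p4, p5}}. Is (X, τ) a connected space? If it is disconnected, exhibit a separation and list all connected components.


(X, τ) is connected.

Find clopen sets (U ∈ τ with X ∖ U ∈ τ):
  U = ∅, X ∖ U = {p1, p2, p3, p4, p5} — both open, so U is clopen.
  U = {p1, p2, p3, p4, p5}, X ∖ U = ∅ — both open, so U is clopen.
Only trivial clopens (∅ and X) exist, so (X, τ) is connected.
Compute connected components by grouping points that agree on all clopens:
  component: {p1, p2, p3, p4, p5}


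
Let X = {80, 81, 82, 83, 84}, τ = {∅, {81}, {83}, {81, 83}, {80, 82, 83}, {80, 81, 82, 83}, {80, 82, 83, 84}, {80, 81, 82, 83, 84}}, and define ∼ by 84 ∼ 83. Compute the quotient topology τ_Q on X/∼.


X/∼ = {[80], [81], [82], [83=84]}; |τ_Q| = 4.

Equivalence classes: [80], [81], [82], [83=84].
Quotient map π: X → X/∼ sends 80 ↦ [80], 81 ↦ [81], 82 ↦ [82], 83 ↦ [83=84], 84 ↦ [83=84].
For each subset V ⊆ X/∼, compute π^{-1}(V) ⊆ X and check whether π^{-1}(V) ∈ τ. V is open in τ_Q iff π^{-1}(V) ∈ τ.
  V = {}: π^{-1}(V) = ∅ ∈ τ ✓.
  V = {[80]}: π^{-1}(V) = {80} ∉ τ ✗.
  V = {[81]}: π^{-1}(V) = {81} ∈ τ ✓.
  V = {[80], [81]}: π^{-1}(V) = {80, 81} ∉ τ ✗.
  V = {[82]}: π^{-1}(V) = {82} ∉ τ ✗.
  V = {[80], [82]}: π^{-1}(V) = {80, 82} ∉ τ ✗.
  V = {[81], [82]}: π^{-1}(V) = {81, 82} ∉ τ ✗.
  V = {[80], [81], [82]}: π^{-1}(V) = {80, 81, 82} ∉ τ ✗.
  V = {[83=84]}: π^{-1}(V) = {83, 84} ∉ τ ✗.
  V = {[80], [83=84]}: π^{-1}(V) = {80, 83, 84} ∉ τ ✗.
  V = {[81], [83=84]}: π^{-1}(V) = {81, 83, 84} ∉ τ ✗.
  V = {[80], [81], [83=84]}: π^{-1}(V) = {80, 81, 83, 84} ∉ τ ✗.
  V = {[82], [83=84]}: π^{-1}(V) = {82, 83, 84} ∉ τ ✗.
  V = {[80], [82], [83=84]}: π^{-1}(V) = {80, 82, 83, 84} ∈ τ ✓.
  V = {[81], [82], [83=84]}: π^{-1}(V) = {81, 82, 83, 84} ∉ τ ✗.
  V = {[80], [81], [82], [83=84]}: π^{-1}(V) = {80, 81, 82, 83, 84} ∈ τ ✓.
Open sets in the quotient: τ_Q = {{}, {[81]}, {[80], [82], [83=84]}, {[80], [81], [82], [83=84]}} (4 elements).


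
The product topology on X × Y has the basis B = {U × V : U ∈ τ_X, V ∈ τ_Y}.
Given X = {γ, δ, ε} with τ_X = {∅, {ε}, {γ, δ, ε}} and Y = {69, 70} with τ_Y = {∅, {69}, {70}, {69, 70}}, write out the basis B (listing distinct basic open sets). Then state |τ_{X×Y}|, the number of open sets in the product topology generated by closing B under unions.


Basis B = {∅ × ∅, {ε} × {69}, {ε} × {70}, {ε} × {69, 70}, {γ, δ, ε} × {69}, {γ, δ, ε} × {70}, {γ, δ, ε} × {69, 70}}; |τ_{X×Y}| = 9.

Enumerate products U × V with U ∈ τ_X, V ∈ τ_Y (deduplicated):
  ∅ × ∅ = {} (∅)
  {ε} × {69} = {(ε,69)}
  {ε} × {70} = {(ε,70)}
  {ε} × {69, 70} = {(ε,69), (ε,70)}
  {γ, δ, ε} × {69} = {(γ,69), (δ,69), (ε,69)}
  {γ, δ, ε} × {70} = {(γ,70), (δ,70), (ε,70)}
  {γ, δ, ε} × {69, 70} = {(γ,69), (γ,70), (δ,69), (δ,70), (ε,69), (ε,70)}
These 7 distinct sets form the basis B.
Close under arbitrary unions to get τ_{X×Y}; counting gives |τ_{X×Y}| = 9.


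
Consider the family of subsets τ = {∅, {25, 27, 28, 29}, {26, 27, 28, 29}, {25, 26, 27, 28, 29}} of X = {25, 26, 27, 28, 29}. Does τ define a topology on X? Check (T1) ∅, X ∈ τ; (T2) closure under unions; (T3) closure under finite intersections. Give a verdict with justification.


τ is NOT a topology on X.

Axiom (T1): ∅ ∈ τ? Yes; X ∈ τ? Yes.
Axiom (T2/T3): check pairwise unions and intersections of members of τ.
Counterexample for (T3): {25, 27, 28, 29} ∩ {26, 27, 28, 29} = {27, 28, 29} ∉ τ. Therefore τ is NOT a topology.


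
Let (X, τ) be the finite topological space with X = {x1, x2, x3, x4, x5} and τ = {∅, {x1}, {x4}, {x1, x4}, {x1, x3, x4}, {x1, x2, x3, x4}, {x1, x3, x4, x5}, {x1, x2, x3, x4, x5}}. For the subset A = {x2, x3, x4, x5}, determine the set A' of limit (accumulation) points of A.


A' = {x2, x3, x5}

For each x ∈ X, list the open sets U ∈ τ with x ∈ U, then check whether U ∩ (A ∖ {x}) ≠ ∅ for every such U.
  x = x1: open {x1} ∋ x has {x1} ∩ (A ∖ {x1}) = ∅, so x is NOT a limit point.
  x = x2: opens ∋ x are {x1, x2, x3, x4}, {x1, x2, x3, x4, x5}; each meets A ∖ {x2}, so x IS a limit point.
  x = x3: opens ∋ x are {x1, x3, x4}, {x1, x2, x3, x4}, {x1, x3, x4, x5}, {x1, x2, x3, x4, x5}; each meets A ∖ {x3}, so x IS a limit point.
  x = x4: open {x4} ∋ x has {x4} ∩ (A ∖ {x4}) = ∅, so x is NOT a limit point.
  x = x5: opens ∋ x are {x1, x3, x4, x5}, {x1, x2, x3, x4, x5}; each meets A ∖ {x5}, so x IS a limit point.
Collecting: A' = {x2, x3, x5}.


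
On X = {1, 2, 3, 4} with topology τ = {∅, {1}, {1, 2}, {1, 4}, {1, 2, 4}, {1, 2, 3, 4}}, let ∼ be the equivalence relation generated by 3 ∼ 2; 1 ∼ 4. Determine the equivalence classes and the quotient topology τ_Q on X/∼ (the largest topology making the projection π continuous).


X/∼ = {[1=4], [2=3]}; |τ_Q| = 3.

Equivalence classes: [1=4], [2=3].
Quotient map π: X → X/∼ sends 1 ↦ [1=4], 2 ↦ [2=3], 3 ↦ [2=3], 4 ↦ [1=4].
For each subset V ⊆ X/∼, compute π^{-1}(V) ⊆ X and check whether π^{-1}(V) ∈ τ. V is open in τ_Q iff π^{-1}(V) ∈ τ.
  V = {}: π^{-1}(V) = ∅ ∈ τ ✓.
  V = {[1=4]}: π^{-1}(V) = {1, 4} ∈ τ ✓.
  V = {[2=3]}: π^{-1}(V) = {2, 3} ∉ τ ✗.
  V = {[1=4], [2=3]}: π^{-1}(V) = {1, 2, 3, 4} ∈ τ ✓.
Open sets in the quotient: τ_Q = {{}, {[1=4]}, {[1=4], [2=3]}} (3 elements).


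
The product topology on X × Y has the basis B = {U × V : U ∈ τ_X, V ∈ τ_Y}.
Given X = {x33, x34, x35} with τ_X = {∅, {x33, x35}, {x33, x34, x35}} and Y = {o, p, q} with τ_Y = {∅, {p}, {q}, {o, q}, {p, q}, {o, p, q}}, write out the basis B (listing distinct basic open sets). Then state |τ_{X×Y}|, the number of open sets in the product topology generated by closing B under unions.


Basis B = {∅ × ∅, {x33, x35} × {p}, {x33, x35} × {q}, {x33, x34, x35} × {p}, {x33, x34, x35} × {q}, {x33, x35} × {o, q}, {x33, x35} × {p, q}, {x33, x35} × {o, p, q}, {x33, x34, x35} × {o, q}, {x33, x34, x35} × {p, q}, {x33, x34, x35} × {o, p, q}}; |τ_{X×Y}| = 18.

Enumerate products U × V with U ∈ τ_X, V ∈ τ_Y (deduplicated):
  ∅ × ∅ = {} (∅)
  {x33, x35} × {p} = {(x33,p), (x35,p)}
  {x33, x35} × {q} = {(x33,q), (x35,q)}
  {x33, x34, x35} × {p} = {(x33,p), (x34,p), (x35,p)}
  {x33, x34, x35} × {q} = {(x33,q), (x34,q), (x35,q)}
  {x33, x35} × {o, q} = {(x33,o), (x33,q), (x35,o), (x35,q)}
  {x33, x35} × {p, q} = {(x33,p), (x33,q), (x35,p), (x35,q)}
  {x33, x35} × {o, p, q} = {(x33,o), (x33,p), (x33,q), (x35,o), (x35,p), (x35,q)}
  {x33, x34, x35} × {o, q} = {(x33,o), (x33,q), (x34,o), (x34,q), (x35,o), (x35,q)}
  {x33, x34, x35} × {p, q} = {(x33,p), (x33,q), (x34,p), (x34,q), (x35,p), (x35,q)}
  {x33, x34, x35} × {o, p, q} = {(x33,o), (x33,p), (x33,q), (x34,o), (x34,p), (x34,q), (x35,o), (x35,p), (x35,q)}
These 11 distinct sets form the basis B.
Close under arbitrary unions to get τ_{X×Y}; counting gives |τ_{X×Y}| = 18.


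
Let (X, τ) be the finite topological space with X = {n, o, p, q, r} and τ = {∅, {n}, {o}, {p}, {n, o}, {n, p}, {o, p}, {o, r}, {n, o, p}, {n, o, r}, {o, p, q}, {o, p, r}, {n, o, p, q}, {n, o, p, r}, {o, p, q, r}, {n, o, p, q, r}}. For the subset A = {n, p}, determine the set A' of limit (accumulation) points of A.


A' = {q}

For each x ∈ X, list the open sets U ∈ τ with x ∈ U, then check whether U ∩ (A ∖ {x}) ≠ ∅ for every such U.
  x = n: open {n} ∋ x has {n} ∩ (A ∖ {n}) = ∅, so x is NOT a limit point.
  x = o: open {o} ∋ x has {o} ∩ (A ∖ {o}) = ∅, so x is NOT a limit point.
  x = p: open {p} ∋ x has {p} ∩ (A ∖ {p}) = ∅, so x is NOT a limit point.
  x = q: opens ∋ x are {o, p, q}, {n, o, p, q}, {o, p, q, r}, {n, o, p, q, r}; each meets A ∖ {q}, so x IS a limit point.
  x = r: open {o, r} ∋ x has {o, r} ∩ (A ∖ {r}) = ∅, so x is NOT a limit point.
Collecting: A' = {q}.


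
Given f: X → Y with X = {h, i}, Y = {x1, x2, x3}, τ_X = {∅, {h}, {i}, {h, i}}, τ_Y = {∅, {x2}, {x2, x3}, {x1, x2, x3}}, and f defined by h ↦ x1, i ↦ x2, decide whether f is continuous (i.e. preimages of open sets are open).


f IS continuous.

Compute f^{-1}(U) for each U ∈ τ_Y:
  U = ∅: f^{-1}(U) = ∅ ∈ τ_X ✓.
  U = {x2}: f^{-1}(U) = {i} ∈ τ_X ✓.
  U = {x2, x3}: f^{-1}(U) = {i} ∈ τ_X ✓.
  U = {x1, x2, x3}: f^{-1}(U) = {h, i} ∈ τ_X ✓.
Every preimage lies in τ_X, so f IS continuous.


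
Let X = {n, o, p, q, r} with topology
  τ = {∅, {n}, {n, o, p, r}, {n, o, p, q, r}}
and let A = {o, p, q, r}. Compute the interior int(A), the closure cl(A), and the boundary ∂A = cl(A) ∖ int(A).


int(A) = ∅, cl(A) = {o, p, q, r}, ∂A = {o, p, q, r}.

Closed sets in (X, τ) are complements of opens:
  closed(X, τ) = {∅, {q}, {o, p, q, r}, {n, o, p, q, r}}.
int(A) = ⋃ {U ∈ τ : U ⊆ A}. Opens contained in A: ∅.
Taking the union of these: int(A) = ∅.
cl(A) = ⋂ {C closed : A ⊆ C}. Closed sets containing A: {o, p, q, r}, {n, o, p, q, r}.
Intersecting these: cl(A) = {o, p, q, r}.
∂A = cl(A) ∖ int(A) = {o, p, q, r} ∖ ∅ = {o, p, q, r}.


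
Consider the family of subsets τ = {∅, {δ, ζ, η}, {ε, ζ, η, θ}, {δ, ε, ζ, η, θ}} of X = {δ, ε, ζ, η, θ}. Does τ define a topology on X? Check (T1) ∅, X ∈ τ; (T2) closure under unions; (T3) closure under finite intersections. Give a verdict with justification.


τ is NOT a topology on X.

Axiom (T1): ∅ ∈ τ? Yes; X ∈ τ? Yes.
Axiom (T2/T3): check pairwise unions and intersections of members of τ.
Counterexample for (T3): {δ, ζ, η} ∩ {ε, ζ, η, θ} = {ζ, η} ∉ τ. Therefore τ is NOT a topology.


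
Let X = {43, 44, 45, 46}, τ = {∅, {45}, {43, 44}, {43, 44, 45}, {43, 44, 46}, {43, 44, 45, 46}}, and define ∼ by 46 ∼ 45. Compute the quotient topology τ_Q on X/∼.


X/∼ = {[43], [44], [45=46]}; |τ_Q| = 3.

Equivalence classes: [43], [44], [45=46].
Quotient map π: X → X/∼ sends 43 ↦ [43], 44 ↦ [44], 45 ↦ [45=46], 46 ↦ [45=46].
For each subset V ⊆ X/∼, compute π^{-1}(V) ⊆ X and check whether π^{-1}(V) ∈ τ. V is open in τ_Q iff π^{-1}(V) ∈ τ.
  V = {}: π^{-1}(V) = ∅ ∈ τ ✓.
  V = {[43]}: π^{-1}(V) = {43} ∉ τ ✗.
  V = {[44]}: π^{-1}(V) = {44} ∉ τ ✗.
  V = {[43], [44]}: π^{-1}(V) = {43, 44} ∈ τ ✓.
  V = {[45=46]}: π^{-1}(V) = {45, 46} ∉ τ ✗.
  V = {[43], [45=46]}: π^{-1}(V) = {43, 45, 46} ∉ τ ✗.
  V = {[44], [45=46]}: π^{-1}(V) = {44, 45, 46} ∉ τ ✗.
  V = {[43], [44], [45=46]}: π^{-1}(V) = {43, 44, 45, 46} ∈ τ ✓.
Open sets in the quotient: τ_Q = {{}, {[43], [44]}, {[43], [44], [45=46]}} (3 elements).


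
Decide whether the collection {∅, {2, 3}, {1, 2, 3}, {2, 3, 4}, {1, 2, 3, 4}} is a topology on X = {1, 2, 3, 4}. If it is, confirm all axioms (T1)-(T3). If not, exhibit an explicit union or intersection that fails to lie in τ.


τ IS a topology on X.

Axiom (T1): ∅ ∈ τ? Yes; X ∈ τ? Yes.
Axiom (T2/T3): check pairwise unions and intersections of members of τ.
All pairwise intersections and unions checked — each lies in τ. Therefore τ satisfies (T1), (T2), (T3): it IS a topology on X.


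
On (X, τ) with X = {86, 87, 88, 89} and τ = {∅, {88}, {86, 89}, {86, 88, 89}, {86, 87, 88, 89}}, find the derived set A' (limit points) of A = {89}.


A' = {86, 87}

For each x ∈ X, list the open sets U ∈ τ with x ∈ U, then check whether U ∩ (A ∖ {x}) ≠ ∅ for every such U.
  x = 86: opens ∋ x are {86, 89}, {86, 88, 89}, {86, 87, 88, 89}; each meets A ∖ {86}, so x IS a limit point.
  x = 87: opens ∋ x are {86, 87, 88, 89}; each meets A ∖ {87}, so x IS a limit point.
  x = 88: open {88} ∋ x has {88} ∩ (A ∖ {88}) = ∅, so x is NOT a limit point.
  x = 89: open {86, 89} ∋ x has {86, 89} ∩ (A ∖ {89}) = ∅, so x is NOT a limit point.
Collecting: A' = {86, 87}.


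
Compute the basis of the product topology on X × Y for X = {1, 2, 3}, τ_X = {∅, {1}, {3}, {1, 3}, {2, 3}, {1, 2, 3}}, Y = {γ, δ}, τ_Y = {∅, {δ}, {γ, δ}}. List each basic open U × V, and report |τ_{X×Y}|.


Basis B = {∅ × ∅, {1} × {δ}, {3} × {δ}, {1} × {γ, δ}, {1, 3} × {δ}, {2, 3} × {δ}, {3} × {γ, δ}, {1, 2, 3} × {δ}, {1, 3} × {γ, δ}, {2, 3} × {γ, δ}, {1, 2, 3} × {γ, δ}}; |τ_{X×Y}| = 18.

Enumerate products U × V with U ∈ τ_X, V ∈ τ_Y (deduplicated):
  ∅ × ∅ = {} (∅)
  {1} × {δ} = {(1,δ)}
  {3} × {δ} = {(3,δ)}
  {1} × {γ, δ} = {(1,γ), (1,δ)}
  {1, 3} × {δ} = {(1,δ), (3,δ)}
  {2, 3} × {δ} = {(2,δ), (3,δ)}
  {3} × {γ, δ} = {(3,γ), (3,δ)}
  {1, 2, 3} × {δ} = {(1,δ), (2,δ), (3,δ)}
  {1, 3} × {γ, δ} = {(1,γ), (1,δ), (3,γ), (3,δ)}
  {2, 3} × {γ, δ} = {(2,γ), (2,δ), (3,γ), (3,δ)}
  {1, 2, 3} × {γ, δ} = {(1,γ), (1,δ), (2,γ), (2,δ), (3,γ), (3,δ)}
These 11 distinct sets form the basis B.
Close under arbitrary unions to get τ_{X×Y}; counting gives |τ_{X×Y}| = 18.


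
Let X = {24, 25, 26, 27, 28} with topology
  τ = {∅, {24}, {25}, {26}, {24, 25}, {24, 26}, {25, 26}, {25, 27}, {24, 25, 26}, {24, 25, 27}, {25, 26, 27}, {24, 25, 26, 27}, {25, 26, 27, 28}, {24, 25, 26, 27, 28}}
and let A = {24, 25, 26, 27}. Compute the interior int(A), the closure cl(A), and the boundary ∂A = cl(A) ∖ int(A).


int(A) = {24, 25, 26, 27}, cl(A) = {24, 25, 26, 27, 28}, ∂A = {28}.

Closed sets in (X, τ) are complements of opens:
  closed(X, τ) = {∅, {24}, {28}, {24, 28}, {26, 28}, {27, 28}, {24, 26, 28}, {24, 27, 28}, {25, 27, 28}, {26, 27, 28}, {24, 25, 27, 28}, {24, 26, 27, 28}, {25, 26, 27, 28}, {24, 25, 26, 27, 28}}.
int(A) = ⋃ {U ∈ τ : U ⊆ A}. Opens contained in A: ∅, {24}, {25}, {26}, {24, 25}, {24, 26}, {25, 26}, {25, 27}, {24, 25, 26}, {24, 25, 27}, {25, 26, 27}, {24, 25, 26, 27}.
Taking the union of these: int(A) = {24, 25, 26, 27}.
cl(A) = ⋂ {C closed : A ⊆ C}. Closed sets containing A: {24, 25, 26, 27, 28}.
Intersecting these: cl(A) = {24, 25, 26, 27, 28}.
∂A = cl(A) ∖ int(A) = {24, 25, 26, 27, 28} ∖ {24, 25, 26, 27} = {28}.


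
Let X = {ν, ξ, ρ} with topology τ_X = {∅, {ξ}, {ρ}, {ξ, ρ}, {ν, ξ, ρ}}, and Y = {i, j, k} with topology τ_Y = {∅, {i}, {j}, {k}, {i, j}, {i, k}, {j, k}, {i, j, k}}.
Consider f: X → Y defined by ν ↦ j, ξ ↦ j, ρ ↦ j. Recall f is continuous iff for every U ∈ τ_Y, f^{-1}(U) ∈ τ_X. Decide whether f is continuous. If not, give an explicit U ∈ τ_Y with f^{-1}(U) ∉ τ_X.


f IS continuous.

Compute f^{-1}(U) for each U ∈ τ_Y:
  U = ∅: f^{-1}(U) = ∅ ∈ τ_X ✓.
  U = {i}: f^{-1}(U) = ∅ ∈ τ_X ✓.
  U = {j}: f^{-1}(U) = {ν, ξ, ρ} ∈ τ_X ✓.
  U = {k}: f^{-1}(U) = ∅ ∈ τ_X ✓.
  U = {i, j}: f^{-1}(U) = {ν, ξ, ρ} ∈ τ_X ✓.
  U = {i, k}: f^{-1}(U) = ∅ ∈ τ_X ✓.
  U = {j, k}: f^{-1}(U) = {ν, ξ, ρ} ∈ τ_X ✓.
  U = {i, j, k}: f^{-1}(U) = {ν, ξ, ρ} ∈ τ_X ✓.
Every preimage lies in τ_X, so f IS continuous.


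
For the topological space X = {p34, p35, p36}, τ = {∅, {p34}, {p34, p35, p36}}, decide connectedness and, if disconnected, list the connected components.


(X, τ) is connected.

Find clopen sets (U ∈ τ with X ∖ U ∈ τ):
  U = ∅, X ∖ U = {p34, p35, p36} — both open, so U is clopen.
  U = {p34, p35, p36}, X ∖ U = ∅ — both open, so U is clopen.
Only trivial clopens (∅ and X) exist, so (X, τ) is connected.
Compute connected components by grouping points that agree on all clopens:
  component: {p34, p35, p36}


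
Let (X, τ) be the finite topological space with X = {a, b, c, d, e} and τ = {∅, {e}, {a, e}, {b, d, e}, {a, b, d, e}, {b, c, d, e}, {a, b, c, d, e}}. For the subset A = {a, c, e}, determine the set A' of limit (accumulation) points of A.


A' = {a, b, c, d}

For each x ∈ X, list the open sets U ∈ τ with x ∈ U, then check whether U ∩ (A ∖ {x}) ≠ ∅ for every such U.
  x = a: opens ∋ x are {a, e}, {a, b, d, e}, {a, b, c, d, e}; each meets A ∖ {a}, so x IS a limit point.
  x = b: opens ∋ x are {b, d, e}, {a, b, d, e}, {b, c, d, e}, {a, b, c, d, e}; each meets A ∖ {b}, so x IS a limit point.
  x = c: opens ∋ x are {b, c, d, e}, {a, b, c, d, e}; each meets A ∖ {c}, so x IS a limit point.
  x = d: opens ∋ x are {b, d, e}, {a, b, d, e}, {b, c, d, e}, {a, b, c, d, e}; each meets A ∖ {d}, so x IS a limit point.
  x = e: open {e} ∋ x has {e} ∩ (A ∖ {e}) = ∅, so x is NOT a limit point.
Collecting: A' = {a, b, c, d}.


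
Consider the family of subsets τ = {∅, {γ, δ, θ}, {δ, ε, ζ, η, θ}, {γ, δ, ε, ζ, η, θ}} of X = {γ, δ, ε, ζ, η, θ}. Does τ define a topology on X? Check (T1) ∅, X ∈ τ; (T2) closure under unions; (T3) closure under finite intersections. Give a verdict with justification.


τ is NOT a topology on X.

Axiom (T1): ∅ ∈ τ? Yes; X ∈ τ? Yes.
Axiom (T2/T3): check pairwise unions and intersections of members of τ.
Counterexample for (T3): {γ, δ, θ} ∩ {δ, ε, ζ, η, θ} = {δ, θ} ∉ τ. Therefore τ is NOT a topology.


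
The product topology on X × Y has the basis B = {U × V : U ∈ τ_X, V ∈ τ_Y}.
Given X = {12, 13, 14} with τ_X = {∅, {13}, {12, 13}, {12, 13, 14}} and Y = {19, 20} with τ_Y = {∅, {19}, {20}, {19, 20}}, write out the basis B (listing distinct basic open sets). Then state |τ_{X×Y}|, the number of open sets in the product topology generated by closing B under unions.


Basis B = {∅ × ∅, {13} × {19}, {13} × {20}, {12, 13} × {19}, {12, 13} × {20}, {13} × {19, 20}, {12, 13, 14} × {19}, {12, 13, 14} × {20}, {12, 13} × {19, 20}, {12, 13, 14} × {19, 20}}; |τ_{X×Y}| = 16.

Enumerate products U × V with U ∈ τ_X, V ∈ τ_Y (deduplicated):
  ∅ × ∅ = {} (∅)
  {13} × {19} = {(13,19)}
  {13} × {20} = {(13,20)}
  {12, 13} × {19} = {(12,19), (13,19)}
  {12, 13} × {20} = {(12,20), (13,20)}
  {13} × {19, 20} = {(13,19), (13,20)}
  {12, 13, 14} × {19} = {(12,19), (13,19), (14,19)}
  {12, 13, 14} × {20} = {(12,20), (13,20), (14,20)}
  {12, 13} × {19, 20} = {(12,19), (12,20), (13,19), (13,20)}
  {12, 13, 14} × {19, 20} = {(12,19), (12,20), (13,19), (13,20), (14,19), (14,20)}
These 10 distinct sets form the basis B.
Close under arbitrary unions to get τ_{X×Y}; counting gives |τ_{X×Y}| = 16.


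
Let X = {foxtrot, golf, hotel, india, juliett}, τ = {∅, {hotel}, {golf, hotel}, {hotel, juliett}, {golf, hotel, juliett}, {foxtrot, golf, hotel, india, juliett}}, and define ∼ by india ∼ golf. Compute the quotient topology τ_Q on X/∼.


X/∼ = {[foxtrot], [golf=india], [hotel], [juliett]}; |τ_Q| = 4.

Equivalence classes: [foxtrot], [golf=india], [hotel], [juliett].
Quotient map π: X → X/∼ sends foxtrot ↦ [foxtrot], golf ↦ [golf=india], hotel ↦ [hotel], india ↦ [golf=india], juliett ↦ [juliett].
For each subset V ⊆ X/∼, compute π^{-1}(V) ⊆ X and check whether π^{-1}(V) ∈ τ. V is open in τ_Q iff π^{-1}(V) ∈ τ.
  V = {}: π^{-1}(V) = ∅ ∈ τ ✓.
  V = {[foxtrot]}: π^{-1}(V) = {foxtrot} ∉ τ ✗.
  V = {[golf=india]}: π^{-1}(V) = {golf, india} ∉ τ ✗.
  V = {[foxtrot], [golf=india]}: π^{-1}(V) = {foxtrot, golf, india} ∉ τ ✗.
  V = {[hotel]}: π^{-1}(V) = {hotel} ∈ τ ✓.
  V = {[foxtrot], [hotel]}: π^{-1}(V) = {foxtrot, hotel} ∉ τ ✗.
  V = {[golf=india], [hotel]}: π^{-1}(V) = {golf, hotel, india} ∉ τ ✗.
  V = {[foxtrot], [golf=india], [hotel]}: π^{-1}(V) = {foxtrot, golf, hotel, india} ∉ τ ✗.
  V = {[juliett]}: π^{-1}(V) = {juliett} ∉ τ ✗.
  V = {[foxtrot], [juliett]}: π^{-1}(V) = {foxtrot, juliett} ∉ τ ✗.
  V = {[golf=india], [juliett]}: π^{-1}(V) = {golf, india, juliett} ∉ τ ✗.
  V = {[foxtrot], [golf=india], [juliett]}: π^{-1}(V) = {foxtrot, golf, india, juliett} ∉ τ ✗.
  V = {[hotel], [juliett]}: π^{-1}(V) = {hotel, juliett} ∈ τ ✓.
  V = {[foxtrot], [hotel], [juliett]}: π^{-1}(V) = {foxtrot, hotel, juliett} ∉ τ ✗.
  V = {[golf=india], [hotel], [juliett]}: π^{-1}(V) = {golf, hotel, india, juliett} ∉ τ ✗.
  V = {[foxtrot], [golf=india], [hotel], [juliett]}: π^{-1}(V) = {foxtrot, golf, hotel, india, juliett} ∈ τ ✓.
Open sets in the quotient: τ_Q = {{}, {[hotel]}, {[hotel], [juliett]}, {[foxtrot], [golf=india], [hotel], [juliett]}} (4 elements).


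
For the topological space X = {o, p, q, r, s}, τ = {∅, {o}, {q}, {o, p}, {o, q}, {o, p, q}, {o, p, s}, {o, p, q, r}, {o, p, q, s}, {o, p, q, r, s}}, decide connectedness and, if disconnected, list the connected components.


(X, τ) is connected.

Find clopen sets (U ∈ τ with X ∖ U ∈ τ):
  U = ∅, X ∖ U = {o, p, q, r, s} — both open, so U is clopen.
  U = {o, p, q, r, s}, X ∖ U = ∅ — both open, so U is clopen.
Only trivial clopens (∅ and X) exist, so (X, τ) is connected.
Compute connected components by grouping points that agree on all clopens:
  component: {o, p, q, r, s}


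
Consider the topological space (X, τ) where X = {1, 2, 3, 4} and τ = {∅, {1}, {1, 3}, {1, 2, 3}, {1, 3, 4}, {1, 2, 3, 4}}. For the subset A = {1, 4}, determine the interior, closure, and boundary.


int(A) = {1}, cl(A) = {1, 2, 3, 4}, ∂A = {2, 3, 4}.

Closed sets in (X, τ) are complements of opens:
  closed(X, τ) = {∅, {2}, {4}, {2, 4}, {2, 3, 4}, {1, 2, 3, 4}}.
int(A) = ⋃ {U ∈ τ : U ⊆ A}. Opens contained in A: ∅, {1}.
Taking the union of these: int(A) = {1}.
cl(A) = ⋂ {C closed : A ⊆ C}. Closed sets containing A: {1, 2, 3, 4}.
Intersecting these: cl(A) = {1, 2, 3, 4}.
∂A = cl(A) ∖ int(A) = {1, 2, 3, 4} ∖ {1} = {2, 3, 4}.


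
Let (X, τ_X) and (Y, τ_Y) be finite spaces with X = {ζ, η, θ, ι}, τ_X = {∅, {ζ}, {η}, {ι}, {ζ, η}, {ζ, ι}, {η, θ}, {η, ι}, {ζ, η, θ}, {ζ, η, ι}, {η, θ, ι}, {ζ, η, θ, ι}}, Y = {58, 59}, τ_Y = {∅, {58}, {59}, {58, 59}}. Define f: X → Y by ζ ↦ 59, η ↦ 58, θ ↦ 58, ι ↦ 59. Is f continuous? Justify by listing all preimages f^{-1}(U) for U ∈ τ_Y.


f IS continuous.

Compute f^{-1}(U) for each U ∈ τ_Y:
  U = ∅: f^{-1}(U) = ∅ ∈ τ_X ✓.
  U = {58}: f^{-1}(U) = {η, θ} ∈ τ_X ✓.
  U = {59}: f^{-1}(U) = {ζ, ι} ∈ τ_X ✓.
  U = {58, 59}: f^{-1}(U) = {ζ, η, θ, ι} ∈ τ_X ✓.
Every preimage lies in τ_X, so f IS continuous.


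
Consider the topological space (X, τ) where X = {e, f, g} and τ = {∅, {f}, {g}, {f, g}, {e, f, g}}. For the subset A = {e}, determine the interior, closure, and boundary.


int(A) = ∅, cl(A) = {e}, ∂A = {e}.

Closed sets in (X, τ) are complements of opens:
  closed(X, τ) = {∅, {e}, {e, f}, {e, g}, {e, f, g}}.
int(A) = ⋃ {U ∈ τ : U ⊆ A}. Opens contained in A: ∅.
Taking the union of these: int(A) = ∅.
cl(A) = ⋂ {C closed : A ⊆ C}. Closed sets containing A: {e}, {e, f}, {e, g}, {e, f, g}.
Intersecting these: cl(A) = {e}.
∂A = cl(A) ∖ int(A) = {e} ∖ ∅ = {e}.


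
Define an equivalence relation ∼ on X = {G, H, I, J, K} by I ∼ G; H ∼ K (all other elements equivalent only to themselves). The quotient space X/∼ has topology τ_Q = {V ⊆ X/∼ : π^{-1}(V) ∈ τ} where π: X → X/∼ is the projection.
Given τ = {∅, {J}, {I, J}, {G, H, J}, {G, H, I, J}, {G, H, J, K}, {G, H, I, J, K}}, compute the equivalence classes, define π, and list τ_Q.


X/∼ = {[G=I], [H=K], [J]}; |τ_Q| = 3.

Equivalence classes: [G=I], [H=K], [J].
Quotient map π: X → X/∼ sends G ↦ [G=I], H ↦ [H=K], I ↦ [G=I], J ↦ [J], K ↦ [H=K].
For each subset V ⊆ X/∼, compute π^{-1}(V) ⊆ X and check whether π^{-1}(V) ∈ τ. V is open in τ_Q iff π^{-1}(V) ∈ τ.
  V = {}: π^{-1}(V) = ∅ ∈ τ ✓.
  V = {[G=I]}: π^{-1}(V) = {G, I} ∉ τ ✗.
  V = {[H=K]}: π^{-1}(V) = {H, K} ∉ τ ✗.
  V = {[G=I], [H=K]}: π^{-1}(V) = {G, H, I, K} ∉ τ ✗.
  V = {[J]}: π^{-1}(V) = {J} ∈ τ ✓.
  V = {[G=I], [J]}: π^{-1}(V) = {G, I, J} ∉ τ ✗.
  V = {[H=K], [J]}: π^{-1}(V) = {H, J, K} ∉ τ ✗.
  V = {[G=I], [H=K], [J]}: π^{-1}(V) = {G, H, I, J, K} ∈ τ ✓.
Open sets in the quotient: τ_Q = {{}, {[J]}, {[G=I], [H=K], [J]}} (3 elements).


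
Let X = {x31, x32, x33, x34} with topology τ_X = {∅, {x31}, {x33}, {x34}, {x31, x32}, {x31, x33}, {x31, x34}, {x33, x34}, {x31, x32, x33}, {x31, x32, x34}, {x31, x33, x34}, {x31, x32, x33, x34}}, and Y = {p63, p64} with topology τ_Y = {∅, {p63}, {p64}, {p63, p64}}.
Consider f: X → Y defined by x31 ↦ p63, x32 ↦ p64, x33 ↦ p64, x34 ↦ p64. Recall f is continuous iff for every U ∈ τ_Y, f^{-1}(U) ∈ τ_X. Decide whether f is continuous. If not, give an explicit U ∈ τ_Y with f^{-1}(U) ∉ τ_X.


f is NOT continuous.

Compute f^{-1}(U) for each U ∈ τ_Y:
  U = ∅: f^{-1}(U) = ∅ ∈ τ_X ✓.
  U = {p63}: f^{-1}(U) = {x31} ∈ τ_X ✓.
  U = {p64}: f^{-1}(U) = {x32, x33, x34} ∉ τ_X ✗.
  U = {p63, p64}: f^{-1}(U) = {x31, x32, x33, x34} ∈ τ_X ✓.
Found U = {p64} with f^{-1}(U) = {x32, x33, x34} not in τ_X. Therefore f is NOT continuous.


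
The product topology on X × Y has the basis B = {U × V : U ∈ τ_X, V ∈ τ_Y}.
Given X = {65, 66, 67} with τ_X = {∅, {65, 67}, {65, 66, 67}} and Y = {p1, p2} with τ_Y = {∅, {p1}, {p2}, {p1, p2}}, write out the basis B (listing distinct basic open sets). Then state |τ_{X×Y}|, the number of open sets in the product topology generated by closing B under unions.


Basis B = {∅ × ∅, {65, 67} × {p1}, {65, 67} × {p2}, {65, 66, 67} × {p1}, {65, 66, 67} × {p2}, {65, 67} × {p1, p2}, {65, 66, 67} × {p1, p2}}; |τ_{X×Y}| = 9.

Enumerate products U × V with U ∈ τ_X, V ∈ τ_Y (deduplicated):
  ∅ × ∅ = {} (∅)
  {65, 67} × {p1} = {(65,p1), (67,p1)}
  {65, 67} × {p2} = {(65,p2), (67,p2)}
  {65, 66, 67} × {p1} = {(65,p1), (66,p1), (67,p1)}
  {65, 66, 67} × {p2} = {(65,p2), (66,p2), (67,p2)}
  {65, 67} × {p1, p2} = {(65,p1), (65,p2), (67,p1), (67,p2)}
  {65, 66, 67} × {p1, p2} = {(65,p1), (65,p2), (66,p1), (66,p2), (67,p1), (67,p2)}
These 7 distinct sets form the basis B.
Close under arbitrary unions to get τ_{X×Y}; counting gives |τ_{X×Y}| = 9.


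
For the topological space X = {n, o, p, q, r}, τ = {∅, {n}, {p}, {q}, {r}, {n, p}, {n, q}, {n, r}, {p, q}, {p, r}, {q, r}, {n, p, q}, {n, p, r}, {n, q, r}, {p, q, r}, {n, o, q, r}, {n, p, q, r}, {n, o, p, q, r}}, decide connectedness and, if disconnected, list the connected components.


(X, τ) is disconnected; components = [{p}, {n, o, q, r}].

Find clopen sets (U ∈ τ with X ∖ U ∈ τ):
  U = ∅, X ∖ U = {n, o, p, q, r} — both open, so U is clopen.
  U = {p}, X ∖ U = {n, o, q, r} — both open, so U is clopen.
  U = {n, o, q, r}, X ∖ U = {p} — both open, so U is clopen.
  U = {n, o, p, q, r}, X ∖ U = ∅ — both open, so U is clopen.
Nontrivial clopen(s) exist: e.g. {n, o, q, r}. So (X, τ) is disconnected.
Compute connected components by grouping points that agree on all clopens:
  component: {p}
  component: {n, o, q, r}


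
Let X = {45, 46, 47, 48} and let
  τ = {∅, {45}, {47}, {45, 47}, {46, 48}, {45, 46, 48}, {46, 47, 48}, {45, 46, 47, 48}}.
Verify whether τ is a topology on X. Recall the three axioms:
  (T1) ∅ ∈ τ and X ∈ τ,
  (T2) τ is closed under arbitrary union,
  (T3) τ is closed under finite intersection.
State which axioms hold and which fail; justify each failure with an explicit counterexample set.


τ IS a topology on X.

Axiom (T1): ∅ ∈ τ? Yes; X ∈ τ? Yes.
Axiom (T2/T3): check pairwise unions and intersections of members of τ.
All pairwise intersections and unions checked — each lies in τ. Therefore τ satisfies (T1), (T2), (T3): it IS a topology on X.


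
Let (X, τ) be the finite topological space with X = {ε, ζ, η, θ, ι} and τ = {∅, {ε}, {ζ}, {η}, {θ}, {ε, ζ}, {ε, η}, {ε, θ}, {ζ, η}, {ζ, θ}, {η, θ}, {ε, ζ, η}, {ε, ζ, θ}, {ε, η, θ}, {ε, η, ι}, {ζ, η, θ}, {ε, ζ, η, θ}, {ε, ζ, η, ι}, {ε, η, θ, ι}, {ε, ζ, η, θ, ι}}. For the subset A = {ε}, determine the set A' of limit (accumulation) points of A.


A' = {ι}

For each x ∈ X, list the open sets U ∈ τ with x ∈ U, then check whether U ∩ (A ∖ {x}) ≠ ∅ for every such U.
  x = ε: open {ε} ∋ x has {ε} ∩ (A ∖ {ε}) = ∅, so x is NOT a limit point.
  x = ζ: open {ζ} ∋ x has {ζ} ∩ (A ∖ {ζ}) = ∅, so x is NOT a limit point.
  x = η: open {η} ∋ x has {η} ∩ (A ∖ {η}) = ∅, so x is NOT a limit point.
  x = θ: open {θ} ∋ x has {θ} ∩ (A ∖ {θ}) = ∅, so x is NOT a limit point.
  x = ι: opens ∋ x are {ε, η, ι}, {ε, ζ, η, ι}, {ε, η, θ, ι}, {ε, ζ, η, θ, ι}; each meets A ∖ {ι}, so x IS a limit point.
Collecting: A' = {ι}.


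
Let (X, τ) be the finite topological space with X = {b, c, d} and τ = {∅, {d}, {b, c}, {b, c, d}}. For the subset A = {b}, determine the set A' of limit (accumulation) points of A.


A' = {c}

For each x ∈ X, list the open sets U ∈ τ with x ∈ U, then check whether U ∩ (A ∖ {x}) ≠ ∅ for every such U.
  x = b: open {b, c} ∋ x has {b, c} ∩ (A ∖ {b}) = ∅, so x is NOT a limit point.
  x = c: opens ∋ x are {b, c}, {b, c, d}; each meets A ∖ {c}, so x IS a limit point.
  x = d: open {d} ∋ x has {d} ∩ (A ∖ {d}) = ∅, so x is NOT a limit point.
Collecting: A' = {c}.


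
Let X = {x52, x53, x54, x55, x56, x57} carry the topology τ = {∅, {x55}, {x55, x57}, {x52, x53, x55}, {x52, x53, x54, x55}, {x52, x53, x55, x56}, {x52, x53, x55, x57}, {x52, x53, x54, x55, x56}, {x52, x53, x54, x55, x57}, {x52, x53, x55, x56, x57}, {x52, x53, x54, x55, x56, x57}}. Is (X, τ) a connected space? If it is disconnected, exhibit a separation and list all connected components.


(X, τ) is connected.

Find clopen sets (U ∈ τ with X ∖ U ∈ τ):
  U = ∅, X ∖ U = {x52, x53, x54, x55, x56, x57} — both open, so U is clopen.
  U = {x52, x53, x54, x55, x56, x57}, X ∖ U = ∅ — both open, so U is clopen.
Only trivial clopens (∅ and X) exist, so (X, τ) is connected.
Compute connected components by grouping points that agree on all clopens:
  component: {x52, x53, x54, x55, x56, x57}


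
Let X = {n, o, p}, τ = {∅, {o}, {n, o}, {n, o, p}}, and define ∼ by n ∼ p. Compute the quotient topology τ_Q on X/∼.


X/∼ = {[n=p], [o]}; |τ_Q| = 3.

Equivalence classes: [n=p], [o].
Quotient map π: X → X/∼ sends n ↦ [n=p], o ↦ [o], p ↦ [n=p].
For each subset V ⊆ X/∼, compute π^{-1}(V) ⊆ X and check whether π^{-1}(V) ∈ τ. V is open in τ_Q iff π^{-1}(V) ∈ τ.
  V = {}: π^{-1}(V) = ∅ ∈ τ ✓.
  V = {[n=p]}: π^{-1}(V) = {n, p} ∉ τ ✗.
  V = {[o]}: π^{-1}(V) = {o} ∈ τ ✓.
  V = {[n=p], [o]}: π^{-1}(V) = {n, o, p} ∈ τ ✓.
Open sets in the quotient: τ_Q = {{}, {[o]}, {[n=p], [o]}} (3 elements).


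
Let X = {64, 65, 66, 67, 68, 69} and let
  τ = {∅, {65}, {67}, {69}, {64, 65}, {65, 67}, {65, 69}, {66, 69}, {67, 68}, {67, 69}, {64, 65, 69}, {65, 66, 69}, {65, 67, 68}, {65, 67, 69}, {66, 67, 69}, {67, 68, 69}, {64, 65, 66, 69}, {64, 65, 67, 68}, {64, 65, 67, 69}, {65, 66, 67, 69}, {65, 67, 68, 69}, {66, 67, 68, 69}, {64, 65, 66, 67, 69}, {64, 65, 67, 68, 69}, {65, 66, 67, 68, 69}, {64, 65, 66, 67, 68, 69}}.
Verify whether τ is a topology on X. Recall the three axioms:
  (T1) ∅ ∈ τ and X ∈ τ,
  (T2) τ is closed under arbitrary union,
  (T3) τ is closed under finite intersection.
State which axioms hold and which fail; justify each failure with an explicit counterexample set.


τ is NOT a topology on X.

Axiom (T1): ∅ ∈ τ? Yes; X ∈ τ? Yes.
Axiom (T2/T3): check pairwise unions and intersections of members of τ.
Counterexample for (T2): {67} ∪ {64, 65} = {64, 65, 67} ∉ τ. Therefore τ is NOT a topology.


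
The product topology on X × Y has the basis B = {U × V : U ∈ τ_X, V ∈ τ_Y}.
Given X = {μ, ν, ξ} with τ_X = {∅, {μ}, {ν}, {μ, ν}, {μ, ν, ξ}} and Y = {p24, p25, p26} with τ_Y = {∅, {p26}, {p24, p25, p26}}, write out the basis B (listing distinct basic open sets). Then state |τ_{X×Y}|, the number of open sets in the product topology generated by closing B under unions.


Basis B = {∅ × ∅, {μ} × {p26}, {ν} × {p26}, {μ, ν} × {p26}, {μ} × {p24, p25, p26}, {μ, ν, ξ} × {p26}, {ν} × {p24, p25, p26}, {μ, ν} × {p24, p25, p26}, {μ, ν, ξ} × {p24, p25, p26}}; |τ_{X×Y}| = 14.

Enumerate products U × V with U ∈ τ_X, V ∈ τ_Y (deduplicated):
  ∅ × ∅ = {} (∅)
  {μ} × {p26} = {(μ,p26)}
  {ν} × {p26} = {(ν,p26)}
  {μ, ν} × {p26} = {(μ,p26), (ν,p26)}
  {μ} × {p24, p25, p26} = {(μ,p24), (μ,p25), (μ,p26)}
  {μ, ν, ξ} × {p26} = {(μ,p26), (ν,p26), (ξ,p26)}
  {ν} × {p24, p25, p26} = {(ν,p24), (ν,p25), (ν,p26)}
  {μ, ν} × {p24, p25, p26} = {(μ,p24), (μ,p25), (μ,p26), (ν,p24), (ν,p25), (ν,p26)}
  {μ, ν, ξ} × {p24, p25, p26} = {(μ,p24), (μ,p25), (μ,p26), (ν,p24), (ν,p25), (ν,p26), (ξ,p24), (ξ,p25), (ξ,p26)}
These 9 distinct sets form the basis B.
Close under arbitrary unions to get τ_{X×Y}; counting gives |τ_{X×Y}| = 14.


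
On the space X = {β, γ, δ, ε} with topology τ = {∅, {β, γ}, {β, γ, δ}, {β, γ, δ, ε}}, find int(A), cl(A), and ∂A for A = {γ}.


int(A) = ∅, cl(A) = {β, γ, δ, ε}, ∂A = {β, γ, δ, ε}.

Closed sets in (X, τ) are complements of opens:
  closed(X, τ) = {∅, {ε}, {δ, ε}, {β, γ, δ, ε}}.
int(A) = ⋃ {U ∈ τ : U ⊆ A}. Opens contained in A: ∅.
Taking the union of these: int(A) = ∅.
cl(A) = ⋂ {C closed : A ⊆ C}. Closed sets containing A: {β, γ, δ, ε}.
Intersecting these: cl(A) = {β, γ, δ, ε}.
∂A = cl(A) ∖ int(A) = {β, γ, δ, ε} ∖ ∅ = {β, γ, δ, ε}.


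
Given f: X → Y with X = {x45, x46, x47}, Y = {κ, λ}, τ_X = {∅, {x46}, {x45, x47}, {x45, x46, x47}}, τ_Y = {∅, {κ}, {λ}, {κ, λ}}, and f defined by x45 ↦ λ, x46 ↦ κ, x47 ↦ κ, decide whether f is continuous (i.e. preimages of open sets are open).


f is NOT continuous.

Compute f^{-1}(U) for each U ∈ τ_Y:
  U = ∅: f^{-1}(U) = ∅ ∈ τ_X ✓.
  U = {κ}: f^{-1}(U) = {x46, x47} ∉ τ_X ✗.
  U = {λ}: f^{-1}(U) = {x45} ∉ τ_X ✗.
  U = {κ, λ}: f^{-1}(U) = {x45, x46, x47} ∈ τ_X ✓.
Found U = {κ} with f^{-1}(U) = {x46, x47} not in τ_X. Therefore f is NOT continuous.
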